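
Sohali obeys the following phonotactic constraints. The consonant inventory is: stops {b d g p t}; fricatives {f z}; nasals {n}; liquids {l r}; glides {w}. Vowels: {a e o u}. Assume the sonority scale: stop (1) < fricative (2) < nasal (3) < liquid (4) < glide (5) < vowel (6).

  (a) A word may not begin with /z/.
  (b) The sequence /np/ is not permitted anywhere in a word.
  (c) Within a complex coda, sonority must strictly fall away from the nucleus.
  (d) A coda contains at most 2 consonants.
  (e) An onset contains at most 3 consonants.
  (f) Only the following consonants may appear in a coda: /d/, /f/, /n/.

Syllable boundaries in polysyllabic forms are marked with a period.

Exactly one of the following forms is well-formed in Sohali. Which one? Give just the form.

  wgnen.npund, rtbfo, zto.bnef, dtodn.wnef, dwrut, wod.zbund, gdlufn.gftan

wod.zbund

wgnen.npund — violates constraint (b): contains banned sequence /np/ → ill-formed
rtbfo — violates constraint (e): syllable 1 onset /rtbf/ has 4 consonants (> 3) → ill-formed
zto.bnef — violates constraint (a): word begins with /z/ → ill-formed
dtodn.wnef — violates constraint (c): syllable 1 coda /dn/: /d/ (stop, 1) → /n/ (nasal, 3) does not fall → ill-formed
dwrut — violates constraint (f): syllable 1 coda contains /t/, which is not a licensed coda consonant → ill-formed
wod.zbund — σ1 onset /w/, coda /d/ ok; σ2 onset /zb/ (2C), coda /nd/ (3→1 falls) ok → well-formed
gdlufn.gftan — violates constraint (c): syllable 1 coda /fn/: /f/ (fricative, 2) → /n/ (nasal, 3) does not fall → ill-formed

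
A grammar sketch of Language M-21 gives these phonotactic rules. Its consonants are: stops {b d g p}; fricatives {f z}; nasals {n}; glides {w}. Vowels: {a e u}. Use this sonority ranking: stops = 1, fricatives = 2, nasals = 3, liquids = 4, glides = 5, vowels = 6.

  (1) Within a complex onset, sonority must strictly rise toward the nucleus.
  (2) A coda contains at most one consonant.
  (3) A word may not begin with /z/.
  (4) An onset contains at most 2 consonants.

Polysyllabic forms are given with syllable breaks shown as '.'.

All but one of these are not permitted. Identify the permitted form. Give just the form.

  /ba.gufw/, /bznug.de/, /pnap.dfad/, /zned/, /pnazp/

/ba.gufw/ — violates constraint 2: syllable 2 coda /fw/ has 2 consonants (> 1) → not permitted
/bznug.de/ — violates constraint 4: syllable 1 onset /bzn/ has 3 consonants (> 2) → not permitted
/pnap.dfad/ — σ1 onset /pn/ (1→3 rises), coda /p/ ok; σ2 onset /df/ (1→2 rises), coda /d/ ok → permitted
/zned/ — violates constraint 3: word begins with /z/ → not permitted
/pnazp/ — violates constraint 2: syllable 1 coda /zp/ has 2 consonants (> 1) → not permitted

/pnap.dfad/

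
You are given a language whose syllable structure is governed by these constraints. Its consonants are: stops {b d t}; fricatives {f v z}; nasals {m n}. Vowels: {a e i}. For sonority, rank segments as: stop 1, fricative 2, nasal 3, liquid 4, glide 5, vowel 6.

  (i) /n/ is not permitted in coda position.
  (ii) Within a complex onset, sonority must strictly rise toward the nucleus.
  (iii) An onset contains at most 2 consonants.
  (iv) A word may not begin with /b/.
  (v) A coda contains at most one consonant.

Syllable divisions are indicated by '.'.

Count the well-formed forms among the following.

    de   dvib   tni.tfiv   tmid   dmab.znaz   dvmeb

de — σ1 onset /d/, coda /∅/ ok → well-formed
dvib — σ1 onset /dv/ (1→2 rises), coda /b/ ok → well-formed
tni.tfiv — σ1 onset /tn/ (1→3 rises), coda /∅/ ok; σ2 onset /tf/ (1→2 rises), coda /v/ ok → well-formed
tmid — σ1 onset /tm/ (1→3 rises), coda /d/ ok → well-formed
dmab.znaz — σ1 onset /dm/ (1→3 rises), coda /b/ ok; σ2 onset /zn/ (2→3 rises), coda /z/ ok → well-formed
dvmeb — violates constraint (iii): syllable 1 onset /dvm/ has 3 consonants (> 2) → ill-formed
Well-formed: de, dvib, tni.tfiv, tmid, dmab.znaz → 5.

5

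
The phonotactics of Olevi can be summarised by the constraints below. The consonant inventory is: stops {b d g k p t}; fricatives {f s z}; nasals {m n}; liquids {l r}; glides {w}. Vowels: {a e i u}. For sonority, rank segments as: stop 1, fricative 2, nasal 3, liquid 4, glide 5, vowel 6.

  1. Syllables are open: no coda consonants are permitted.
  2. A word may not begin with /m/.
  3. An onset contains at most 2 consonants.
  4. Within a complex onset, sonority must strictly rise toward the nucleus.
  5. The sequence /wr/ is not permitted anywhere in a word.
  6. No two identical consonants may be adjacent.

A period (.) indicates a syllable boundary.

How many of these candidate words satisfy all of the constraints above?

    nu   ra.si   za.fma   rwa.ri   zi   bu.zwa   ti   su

nu — σ1 onset /n/, coda /∅/ ok → phonotactically legal
ra.si — σ1 onset /r/, coda /∅/ ok; σ2 onset /s/, coda /∅/ ok → phonotactically legal
za.fma — σ1 onset /z/, coda /∅/ ok; σ2 onset /fm/ (2→3 rises), coda /∅/ ok → phonotactically legal
rwa.ri — σ1 onset /rw/ (4→5 rises), coda /∅/ ok; σ2 onset /r/, coda /∅/ ok → phonotactically legal
zi — σ1 onset /z/, coda /∅/ ok → phonotactically legal
bu.zwa — σ1 onset /b/, coda /∅/ ok; σ2 onset /zw/ (2→5 rises), coda /∅/ ok → phonotactically legal
ti — σ1 onset /t/, coda /∅/ ok → phonotactically legal
su — σ1 onset /s/, coda /∅/ ok → phonotactically legal
Phonotactically legal: nu, ra.si, za.fma, rwa.ri, zi, bu.zwa, ti, su → 8.

8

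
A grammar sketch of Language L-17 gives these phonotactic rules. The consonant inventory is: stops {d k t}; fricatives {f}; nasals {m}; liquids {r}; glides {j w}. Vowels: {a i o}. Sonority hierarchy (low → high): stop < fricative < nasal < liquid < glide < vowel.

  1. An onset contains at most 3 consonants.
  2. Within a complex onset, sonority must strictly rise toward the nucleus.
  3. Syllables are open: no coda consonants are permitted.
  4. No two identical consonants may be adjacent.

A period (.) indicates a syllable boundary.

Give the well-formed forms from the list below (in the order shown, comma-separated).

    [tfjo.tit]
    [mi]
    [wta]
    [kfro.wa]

[mi], [kfro.wa]

[tfjo.tit] — violates constraint 3: syllable 2 coda /t/ has 1 consonant (> 0) → ill-formed
[mi] — σ1 onset /m/, coda /∅/ ok → well-formed
[wta] — violates constraint 2: syllable 1 onset /wt/: /w/ (glide, 5) → /t/ (stop, 1) does not rise → ill-formed
[kfro.wa] — σ1 onset /kfr/ (1→2→4 rises), coda /∅/ ok; σ2 onset /w/, coda /∅/ ok → well-formed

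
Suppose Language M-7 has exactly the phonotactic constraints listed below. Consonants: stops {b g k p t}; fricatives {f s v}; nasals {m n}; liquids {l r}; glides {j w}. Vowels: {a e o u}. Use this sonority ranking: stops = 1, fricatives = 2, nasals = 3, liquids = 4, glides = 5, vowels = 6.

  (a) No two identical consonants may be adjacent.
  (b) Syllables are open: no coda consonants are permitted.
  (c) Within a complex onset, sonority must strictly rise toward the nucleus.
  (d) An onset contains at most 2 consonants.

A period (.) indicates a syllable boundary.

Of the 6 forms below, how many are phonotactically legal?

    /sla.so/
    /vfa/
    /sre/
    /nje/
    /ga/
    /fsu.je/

4

/sla.so/ — σ1 onset /sl/ (2→4 rises), coda /∅/ ok; σ2 onset /s/, coda /∅/ ok → phonotactically legal
/vfa/ — violates constraint (c): syllable 1 onset /vf/: /v/ (fricative, 2) → /f/ (fricative, 2) does not rise → phonotactically illegal
/sre/ — σ1 onset /sr/ (2→4 rises), coda /∅/ ok → phonotactically legal
/nje/ — σ1 onset /nj/ (3→5 rises), coda /∅/ ok → phonotactically legal
/ga/ — σ1 onset /g/, coda /∅/ ok → phonotactically legal
/fsu.je/ — violates constraint (c): syllable 1 onset /fs/: /f/ (fricative, 2) → /s/ (fricative, 2) does not rise → phonotactically illegal
Phonotactically legal: /sla.so/, /sre/, /nje/, /ga/ → 4.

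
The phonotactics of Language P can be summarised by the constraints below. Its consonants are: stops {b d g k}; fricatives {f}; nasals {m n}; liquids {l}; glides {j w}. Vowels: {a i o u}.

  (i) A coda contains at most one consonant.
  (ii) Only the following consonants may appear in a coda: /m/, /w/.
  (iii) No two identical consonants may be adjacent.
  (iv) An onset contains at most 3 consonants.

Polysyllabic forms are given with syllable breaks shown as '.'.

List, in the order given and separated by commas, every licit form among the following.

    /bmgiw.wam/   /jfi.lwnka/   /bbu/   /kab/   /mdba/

/mdba/

/bmgiw.wam/ — violates constraint (iii): adjacent identical consonants /ww/ → illicit
/jfi.lwnka/ — violates constraint (iv): syllable 2 onset /lwnk/ has 4 consonants (> 3) → illicit
/bbu/ — violates constraint (iii): adjacent identical consonants /bb/ → illicit
/kab/ — violates constraint (ii): syllable 1 coda contains /b/, which is not a licensed coda consonant → illicit
/mdba/ — σ1 onset /mdb/ (3C), coda /∅/ ok → licit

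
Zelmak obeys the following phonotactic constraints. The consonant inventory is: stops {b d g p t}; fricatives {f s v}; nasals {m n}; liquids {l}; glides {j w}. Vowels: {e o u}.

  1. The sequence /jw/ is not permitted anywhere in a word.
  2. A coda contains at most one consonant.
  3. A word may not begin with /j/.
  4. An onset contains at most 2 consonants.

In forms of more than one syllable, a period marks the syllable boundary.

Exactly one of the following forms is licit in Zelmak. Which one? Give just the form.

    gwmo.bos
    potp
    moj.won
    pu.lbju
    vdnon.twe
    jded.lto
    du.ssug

gwmo.bos — violates constraint 4: syllable 1 onset /gwm/ has 3 consonants (> 2) → illicit
potp — violates constraint 2: syllable 1 coda /tp/ has 2 consonants (> 1) → illicit
moj.won — violates constraint 1: contains banned sequence /jw/ → illicit
pu.lbju — violates constraint 4: syllable 2 onset /lbj/ has 3 consonants (> 2) → illicit
vdnon.twe — violates constraint 4: syllable 1 onset /vdn/ has 3 consonants (> 2) → illicit
jded.lto — violates constraint 3: word begins with /j/ → illicit
du.ssug — σ1 onset /d/, coda /∅/ ok; σ2 onset /ss/ (2C), coda /g/ ok → licit

du.ssug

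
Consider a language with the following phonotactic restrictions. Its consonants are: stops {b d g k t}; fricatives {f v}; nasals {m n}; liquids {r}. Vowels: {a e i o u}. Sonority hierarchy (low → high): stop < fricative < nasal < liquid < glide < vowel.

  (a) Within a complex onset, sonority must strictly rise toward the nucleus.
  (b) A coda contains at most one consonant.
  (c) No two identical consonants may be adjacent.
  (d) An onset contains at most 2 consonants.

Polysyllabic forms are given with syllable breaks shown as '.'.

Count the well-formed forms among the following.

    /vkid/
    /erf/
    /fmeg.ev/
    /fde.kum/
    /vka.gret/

/vkid/ — violates constraint (a): syllable 1 onset /vk/: /v/ (fricative, 2) → /k/ (stop, 1) does not rise → ill-formed
/erf/ — violates constraint (b): syllable 1 coda /rf/ has 2 consonants (> 1) → ill-formed
/fmeg.ev/ — σ1 onset /fm/ (2→3 rises), coda /g/ ok; σ2 onset /∅/, coda /v/ ok → well-formed
/fde.kum/ — violates constraint (a): syllable 1 onset /fd/: /f/ (fricative, 2) → /d/ (stop, 1) does not rise → ill-formed
/vka.gret/ — violates constraint (a): syllable 1 onset /vk/: /v/ (fricative, 2) → /k/ (stop, 1) does not rise → ill-formed
Well-formed: /fmeg.ev/ → 1.

1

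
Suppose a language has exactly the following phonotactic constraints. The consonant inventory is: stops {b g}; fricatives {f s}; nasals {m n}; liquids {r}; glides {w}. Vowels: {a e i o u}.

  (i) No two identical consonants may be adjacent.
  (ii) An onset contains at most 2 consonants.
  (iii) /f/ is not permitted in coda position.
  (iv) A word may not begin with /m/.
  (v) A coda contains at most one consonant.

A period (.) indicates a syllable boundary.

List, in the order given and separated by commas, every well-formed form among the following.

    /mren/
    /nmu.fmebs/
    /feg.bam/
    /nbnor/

/mren/ — violates constraint (iv): word begins with /m/ → ill-formed
/nmu.fmebs/ — violates constraint (v): syllable 2 coda /bs/ has 2 consonants (> 1) → ill-formed
/feg.bam/ — σ1 onset /f/, coda /g/ ok; σ2 onset /b/, coda /m/ ok → well-formed
/nbnor/ — violates constraint (ii): syllable 1 onset /nbn/ has 3 consonants (> 2) → ill-formed

/feg.bam/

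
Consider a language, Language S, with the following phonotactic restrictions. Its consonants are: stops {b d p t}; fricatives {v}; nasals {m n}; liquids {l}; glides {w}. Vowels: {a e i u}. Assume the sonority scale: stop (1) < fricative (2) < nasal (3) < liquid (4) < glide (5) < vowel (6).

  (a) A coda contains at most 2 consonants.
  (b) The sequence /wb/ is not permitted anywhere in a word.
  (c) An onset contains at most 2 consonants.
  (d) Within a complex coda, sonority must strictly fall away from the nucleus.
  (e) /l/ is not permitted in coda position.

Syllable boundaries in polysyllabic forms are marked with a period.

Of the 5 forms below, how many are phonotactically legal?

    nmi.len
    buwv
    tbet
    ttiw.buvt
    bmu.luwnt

nmi.len — σ1 onset /nm/ (2C), coda /∅/ ok; σ2 onset /l/, coda /n/ ok → phonotactically legal
buwv — σ1 onset /b/, coda /wv/ (5→2 falls) ok → phonotactically legal
tbet — σ1 onset /tb/ (2C), coda /t/ ok → phonotactically legal
ttiw.buvt — violates constraint (b): contains banned sequence /wb/ → phonotactically illegal
bmu.luwnt — violates constraint (a): syllable 2 coda /wnt/ has 3 consonants (> 2) → phonotactically illegal
Phonotactically legal: nmi.len, buwv, tbet → 3.

3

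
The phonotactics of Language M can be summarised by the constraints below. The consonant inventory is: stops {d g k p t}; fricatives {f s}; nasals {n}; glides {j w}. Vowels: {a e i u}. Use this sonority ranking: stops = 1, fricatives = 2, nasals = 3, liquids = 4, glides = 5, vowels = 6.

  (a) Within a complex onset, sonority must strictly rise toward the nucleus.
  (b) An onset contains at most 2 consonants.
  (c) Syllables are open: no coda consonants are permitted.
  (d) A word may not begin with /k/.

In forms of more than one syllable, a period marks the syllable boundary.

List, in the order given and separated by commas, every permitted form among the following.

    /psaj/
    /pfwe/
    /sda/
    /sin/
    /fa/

/psaj/ — violates constraint (c): syllable 1 coda /j/ has 1 consonant (> 0) → not permitted
/pfwe/ — violates constraint (b): syllable 1 onset /pfw/ has 3 consonants (> 2) → not permitted
/sda/ — violates constraint (a): syllable 1 onset /sd/: /s/ (fricative, 2) → /d/ (stop, 1) does not rise → not permitted
/sin/ — violates constraint (c): syllable 1 coda /n/ has 1 consonant (> 0) → not permitted
/fa/ — σ1 onset /f/, coda /∅/ ok → permitted

/fa/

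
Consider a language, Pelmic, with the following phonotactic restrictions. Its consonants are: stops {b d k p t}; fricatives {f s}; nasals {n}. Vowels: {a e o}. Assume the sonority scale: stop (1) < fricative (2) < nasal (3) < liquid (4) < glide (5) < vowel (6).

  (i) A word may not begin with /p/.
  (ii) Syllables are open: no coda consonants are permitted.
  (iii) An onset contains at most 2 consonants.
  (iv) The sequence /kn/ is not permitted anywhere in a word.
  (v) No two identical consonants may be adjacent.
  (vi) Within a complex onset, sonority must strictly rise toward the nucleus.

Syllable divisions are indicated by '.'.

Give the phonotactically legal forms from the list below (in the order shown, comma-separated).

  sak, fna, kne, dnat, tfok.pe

sak — violates constraint (ii): syllable 1 coda /k/ has 1 consonant (> 0) → phonotactically illegal
fna — σ1 onset /fn/ (2→3 rises), coda /∅/ ok → phonotactically legal
kne — violates constraint (iv): contains banned sequence /kn/ → phonotactically illegal
dnat — violates constraint (ii): syllable 1 coda /t/ has 1 consonant (> 0) → phonotactically illegal
tfok.pe — violates constraint (ii): syllable 1 coda /k/ has 1 consonant (> 0) → phonotactically illegal

fna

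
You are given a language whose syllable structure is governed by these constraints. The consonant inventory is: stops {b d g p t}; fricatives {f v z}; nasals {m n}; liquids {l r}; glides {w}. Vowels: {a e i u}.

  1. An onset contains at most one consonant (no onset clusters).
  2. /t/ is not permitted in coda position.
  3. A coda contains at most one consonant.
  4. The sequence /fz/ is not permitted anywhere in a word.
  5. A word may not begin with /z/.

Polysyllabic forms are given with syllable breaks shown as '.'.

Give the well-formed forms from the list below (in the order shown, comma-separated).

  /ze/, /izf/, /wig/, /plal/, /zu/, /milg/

/ze/ — violates constraint 5: word begins with /z/ → ill-formed
/izf/ — violates constraint 3: syllable 1 coda /zf/ has 2 consonants (> 1) → ill-formed
/wig/ — σ1 onset /w/, coda /g/ ok → well-formed
/plal/ — violates constraint 1: syllable 1 onset /pl/ has 2 consonants (> 1) → ill-formed
/zu/ — violates constraint 5: word begins with /z/ → ill-formed
/milg/ — violates constraint 3: syllable 1 coda /lg/ has 2 consonants (> 1) → ill-formed

/wig/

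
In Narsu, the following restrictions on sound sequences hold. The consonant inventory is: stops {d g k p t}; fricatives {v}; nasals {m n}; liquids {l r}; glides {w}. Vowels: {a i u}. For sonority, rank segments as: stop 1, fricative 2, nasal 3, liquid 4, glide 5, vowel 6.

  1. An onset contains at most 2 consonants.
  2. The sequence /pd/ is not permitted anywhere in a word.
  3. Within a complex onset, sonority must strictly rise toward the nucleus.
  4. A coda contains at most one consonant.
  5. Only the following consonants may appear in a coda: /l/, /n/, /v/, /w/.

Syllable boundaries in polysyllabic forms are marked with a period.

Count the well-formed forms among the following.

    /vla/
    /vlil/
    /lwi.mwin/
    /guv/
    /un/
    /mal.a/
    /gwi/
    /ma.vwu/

8

/vla/ — σ1 onset /vl/ (2→4 rises), coda /∅/ ok → well-formed
/vlil/ — σ1 onset /vl/ (2→4 rises), coda /l/ ok → well-formed
/lwi.mwin/ — σ1 onset /lw/ (4→5 rises), coda /∅/ ok; σ2 onset /mw/ (3→5 rises), coda /n/ ok → well-formed
/guv/ — σ1 onset /g/, coda /v/ ok → well-formed
/un/ — σ1 onset /∅/, coda /n/ ok → well-formed
/mal.a/ — σ1 onset /m/, coda /l/ ok; σ2 onset /∅/, coda /∅/ ok → well-formed
/gwi/ — σ1 onset /gw/ (1→5 rises), coda /∅/ ok → well-formed
/ma.vwu/ — σ1 onset /m/, coda /∅/ ok; σ2 onset /vw/ (2→5 rises), coda /∅/ ok → well-formed
Well-formed: /vla/, /vlil/, /lwi.mwin/, /guv/, /un/, /mal.a/, /gwi/, /ma.vwu/ → 8.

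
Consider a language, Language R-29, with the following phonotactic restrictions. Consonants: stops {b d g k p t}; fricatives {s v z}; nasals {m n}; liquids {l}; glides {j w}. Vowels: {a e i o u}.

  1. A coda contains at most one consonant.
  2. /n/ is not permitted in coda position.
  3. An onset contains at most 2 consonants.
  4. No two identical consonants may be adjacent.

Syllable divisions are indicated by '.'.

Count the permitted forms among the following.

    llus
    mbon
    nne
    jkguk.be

0

llus — violates constraint 4: adjacent identical consonants /ll/ → not permitted
mbon — violates constraint 2: syllable 1 coda contains /n/ → not permitted
nne — violates constraint 4: adjacent identical consonants /nn/ → not permitted
jkguk.be — violates constraint 3: syllable 1 onset /jkg/ has 3 consonants (> 2) → not permitted
No form is permitted → 0.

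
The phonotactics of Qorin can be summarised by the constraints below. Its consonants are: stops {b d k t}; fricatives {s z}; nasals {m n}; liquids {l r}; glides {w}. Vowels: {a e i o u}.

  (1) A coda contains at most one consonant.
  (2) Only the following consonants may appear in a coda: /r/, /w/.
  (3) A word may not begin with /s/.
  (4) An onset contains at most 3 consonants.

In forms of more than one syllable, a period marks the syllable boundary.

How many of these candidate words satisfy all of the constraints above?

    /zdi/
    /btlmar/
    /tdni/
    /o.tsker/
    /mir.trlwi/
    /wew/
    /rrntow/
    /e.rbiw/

5

/zdi/ — σ1 onset /zd/ (2C), coda /∅/ ok → permitted
/btlmar/ — violates constraint 4: syllable 1 onset /btlm/ has 4 consonants (> 3) → not permitted
/tdni/ — σ1 onset /tdn/ (3C), coda /∅/ ok → permitted
/o.tsker/ — σ1 onset /∅/, coda /∅/ ok; σ2 onset /tsk/ (3C), coda /r/ ok → permitted
/mir.trlwi/ — violates constraint 4: syllable 2 onset /trlw/ has 4 consonants (> 3) → not permitted
/wew/ — σ1 onset /w/, coda /w/ ok → permitted
/rrntow/ — violates constraint 4: syllable 1 onset /rrnt/ has 4 consonants (> 3) → not permitted
/e.rbiw/ — σ1 onset /∅/, coda /∅/ ok; σ2 onset /rb/ (2C), coda /w/ ok → permitted
Permitted: /zdi/, /tdni/, /o.tsker/, /wew/, /e.rbiw/ → 5.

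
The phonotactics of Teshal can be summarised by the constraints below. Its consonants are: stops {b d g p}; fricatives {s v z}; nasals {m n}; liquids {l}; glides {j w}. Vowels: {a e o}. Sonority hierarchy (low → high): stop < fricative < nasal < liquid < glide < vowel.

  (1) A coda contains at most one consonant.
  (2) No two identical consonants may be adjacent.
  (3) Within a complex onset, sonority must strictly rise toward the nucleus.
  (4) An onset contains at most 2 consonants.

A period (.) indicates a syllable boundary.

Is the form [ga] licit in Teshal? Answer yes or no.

yes

[ga] — σ1 onset /g/, coda /∅/ ok → licit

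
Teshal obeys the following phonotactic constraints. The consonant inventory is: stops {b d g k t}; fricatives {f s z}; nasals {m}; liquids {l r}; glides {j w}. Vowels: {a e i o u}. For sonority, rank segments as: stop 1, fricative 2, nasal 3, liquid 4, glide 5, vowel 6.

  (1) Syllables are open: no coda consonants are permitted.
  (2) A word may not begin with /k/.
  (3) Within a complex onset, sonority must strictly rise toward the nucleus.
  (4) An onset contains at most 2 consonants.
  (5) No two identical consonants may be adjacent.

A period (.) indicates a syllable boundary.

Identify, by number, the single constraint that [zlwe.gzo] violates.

[zlwe.gzo]: syllable 1 onset /zlw/ has 3 consonants (> 2).
This is a violation of constraint 4: "An onset contains at most 2 consonants."
The remaining constraints (1, 2, 3, 5) are satisfied.

4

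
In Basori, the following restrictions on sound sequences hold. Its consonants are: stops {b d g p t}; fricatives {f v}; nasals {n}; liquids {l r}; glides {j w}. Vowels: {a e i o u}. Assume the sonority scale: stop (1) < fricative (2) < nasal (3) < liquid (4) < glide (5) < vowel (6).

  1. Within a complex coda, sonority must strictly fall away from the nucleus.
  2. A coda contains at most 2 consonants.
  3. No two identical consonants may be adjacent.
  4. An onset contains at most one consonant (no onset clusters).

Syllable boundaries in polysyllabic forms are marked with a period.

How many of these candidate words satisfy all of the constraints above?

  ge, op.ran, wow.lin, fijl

4

ge — σ1 onset /g/, coda /∅/ ok → permitted
op.ran — σ1 onset /∅/, coda /p/ ok; σ2 onset /r/, coda /n/ ok → permitted
wow.lin — σ1 onset /w/, coda /w/ ok; σ2 onset /l/, coda /n/ ok → permitted
fijl — σ1 onset /f/, coda /jl/ (5→4 falls) ok → permitted
Permitted: ge, op.ran, wow.lin, fijl → 4.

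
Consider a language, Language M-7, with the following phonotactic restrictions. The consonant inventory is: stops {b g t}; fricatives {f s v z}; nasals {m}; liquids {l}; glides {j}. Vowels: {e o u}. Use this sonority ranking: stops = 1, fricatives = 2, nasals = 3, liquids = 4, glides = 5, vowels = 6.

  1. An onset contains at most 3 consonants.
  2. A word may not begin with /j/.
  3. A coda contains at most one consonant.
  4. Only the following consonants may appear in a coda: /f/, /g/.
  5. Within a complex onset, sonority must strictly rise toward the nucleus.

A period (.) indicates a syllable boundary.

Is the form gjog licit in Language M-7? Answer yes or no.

yes

gjog — σ1 onset /gj/ (1→5 rises), coda /g/ ok → licit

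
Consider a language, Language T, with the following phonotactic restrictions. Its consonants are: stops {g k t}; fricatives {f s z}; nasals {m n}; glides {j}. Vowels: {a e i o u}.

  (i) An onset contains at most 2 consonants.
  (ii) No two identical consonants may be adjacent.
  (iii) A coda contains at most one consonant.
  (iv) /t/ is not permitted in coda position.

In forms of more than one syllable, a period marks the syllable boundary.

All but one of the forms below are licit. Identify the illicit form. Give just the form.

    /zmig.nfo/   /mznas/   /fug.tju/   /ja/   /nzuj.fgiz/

/mznas/

/zmig.nfo/ — σ1 onset /zm/ (2C), coda /g/ ok; σ2 onset /nf/ (2C), coda /∅/ ok → licit
/mznas/ — violates constraint (i): syllable 1 onset /mzn/ has 3 consonants (> 2) → illicit
/fug.tju/ — σ1 onset /f/, coda /g/ ok; σ2 onset /tj/ (2C), coda /∅/ ok → licit
/ja/ — σ1 onset /j/, coda /∅/ ok → licit
/nzuj.fgiz/ — σ1 onset /nz/ (2C), coda /j/ ok; σ2 onset /fg/ (2C), coda /z/ ok → licit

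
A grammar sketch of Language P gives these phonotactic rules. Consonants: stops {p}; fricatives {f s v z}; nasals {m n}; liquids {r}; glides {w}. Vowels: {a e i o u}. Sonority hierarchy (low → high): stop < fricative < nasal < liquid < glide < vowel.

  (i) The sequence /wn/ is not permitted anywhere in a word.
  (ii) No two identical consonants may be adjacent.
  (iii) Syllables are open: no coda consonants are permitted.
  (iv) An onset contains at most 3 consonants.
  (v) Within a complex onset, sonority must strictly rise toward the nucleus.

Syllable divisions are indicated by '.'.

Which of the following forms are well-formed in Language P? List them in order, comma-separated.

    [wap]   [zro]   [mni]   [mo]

[wap] — violates constraint (iii): syllable 1 coda /p/ has 1 consonant (> 0) → ill-formed
[zro] — σ1 onset /zr/ (2→4 rises), coda /∅/ ok → well-formed
[mni] — violates constraint (v): syllable 1 onset /mn/: /m/ (nasal, 3) → /n/ (nasal, 3) does not rise → ill-formed
[mo] — σ1 onset /m/, coda /∅/ ok → well-formed

[zro], [mo]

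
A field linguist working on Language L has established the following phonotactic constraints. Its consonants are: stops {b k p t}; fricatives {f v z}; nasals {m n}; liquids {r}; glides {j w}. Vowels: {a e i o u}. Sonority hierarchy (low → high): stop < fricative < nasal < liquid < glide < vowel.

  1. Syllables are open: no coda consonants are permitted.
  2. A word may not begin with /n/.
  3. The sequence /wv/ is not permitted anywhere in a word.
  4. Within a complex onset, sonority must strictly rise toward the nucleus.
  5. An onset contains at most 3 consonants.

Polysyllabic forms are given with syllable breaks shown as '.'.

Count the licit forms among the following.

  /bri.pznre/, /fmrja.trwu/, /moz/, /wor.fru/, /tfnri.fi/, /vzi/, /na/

0

/bri.pznre/ — violates constraint 5: syllable 2 onset /pznr/ has 4 consonants (> 3) → illicit
/fmrja.trwu/ — violates constraint 5: syllable 1 onset /fmrj/ has 4 consonants (> 3) → illicit
/moz/ — violates constraint 1: syllable 1 coda /z/ has 1 consonant (> 0) → illicit
/wor.fru/ — violates constraint 1: syllable 1 coda /r/ has 1 consonant (> 0) → illicit
/tfnri.fi/ — violates constraint 5: syllable 1 onset /tfnr/ has 4 consonants (> 3) → illicit
/vzi/ — violates constraint 4: syllable 1 onset /vz/: /v/ (fricative, 2) → /z/ (fricative, 2) does not rise → illicit
/na/ — violates constraint 2: word begins with /n/ → illicit
No form is licit → 0.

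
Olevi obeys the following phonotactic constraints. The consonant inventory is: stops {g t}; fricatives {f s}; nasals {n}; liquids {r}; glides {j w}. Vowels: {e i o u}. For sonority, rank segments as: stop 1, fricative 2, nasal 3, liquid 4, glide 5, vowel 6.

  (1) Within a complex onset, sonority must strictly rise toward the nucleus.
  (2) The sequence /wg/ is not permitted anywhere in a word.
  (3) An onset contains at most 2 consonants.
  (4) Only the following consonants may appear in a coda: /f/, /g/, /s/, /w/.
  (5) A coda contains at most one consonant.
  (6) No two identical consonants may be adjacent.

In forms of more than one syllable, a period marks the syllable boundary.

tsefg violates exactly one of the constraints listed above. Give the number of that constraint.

5

tsefg: syllable 1 coda /fg/ has 2 consonants (> 1).
This is a violation of constraint 5: "A coda contains at most one consonant."
The remaining constraints (1, 2, 3, 4, 6) are satisfied.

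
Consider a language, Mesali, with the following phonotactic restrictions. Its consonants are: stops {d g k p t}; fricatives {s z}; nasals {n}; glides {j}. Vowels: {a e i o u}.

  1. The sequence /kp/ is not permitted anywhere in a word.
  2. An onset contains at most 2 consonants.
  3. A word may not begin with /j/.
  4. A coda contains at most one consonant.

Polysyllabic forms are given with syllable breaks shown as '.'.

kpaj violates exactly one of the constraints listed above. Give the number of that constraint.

kpaj: contains banned sequence /kp/.
This is a violation of constraint 1: "The sequence /kp/ is not permitted anywhere in a word."
The remaining constraints (2, 3, 4) are satisfied.

1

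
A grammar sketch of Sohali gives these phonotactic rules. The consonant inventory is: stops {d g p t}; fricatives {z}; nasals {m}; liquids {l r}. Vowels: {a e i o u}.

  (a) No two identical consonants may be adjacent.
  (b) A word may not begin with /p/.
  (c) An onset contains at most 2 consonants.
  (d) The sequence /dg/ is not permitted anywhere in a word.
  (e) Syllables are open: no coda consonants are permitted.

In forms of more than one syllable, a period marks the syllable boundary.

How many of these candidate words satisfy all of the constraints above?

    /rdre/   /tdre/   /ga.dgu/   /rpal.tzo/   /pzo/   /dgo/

0

/rdre/ — violates constraint (c): syllable 1 onset /rdr/ has 3 consonants (> 2) → phonotactically illegal
/tdre/ — violates constraint (c): syllable 1 onset /tdr/ has 3 consonants (> 2) → phonotactically illegal
/ga.dgu/ — violates constraint (d): contains banned sequence /dg/ → phonotactically illegal
/rpal.tzo/ — violates constraint (e): syllable 1 coda /l/ has 1 consonant (> 0) → phonotactically illegal
/pzo/ — violates constraint (b): word begins with /p/ → phonotactically illegal
/dgo/ — violates constraint (d): contains banned sequence /dg/ → phonotactically illegal
No form is phonotactically legal → 0.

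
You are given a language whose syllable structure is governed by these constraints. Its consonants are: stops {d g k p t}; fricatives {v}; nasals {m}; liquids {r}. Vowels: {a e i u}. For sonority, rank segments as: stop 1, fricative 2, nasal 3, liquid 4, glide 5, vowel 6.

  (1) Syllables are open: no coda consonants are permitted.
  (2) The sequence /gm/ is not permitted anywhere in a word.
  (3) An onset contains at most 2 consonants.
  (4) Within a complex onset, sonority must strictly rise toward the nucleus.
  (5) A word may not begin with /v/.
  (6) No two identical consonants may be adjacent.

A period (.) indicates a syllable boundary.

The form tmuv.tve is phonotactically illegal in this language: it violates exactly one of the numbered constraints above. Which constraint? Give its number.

tmuv.tve: syllable 1 coda /v/ has 1 consonant (> 0).
This is a violation of constraint 1: "Syllables are open: no coda consonants are permitted."
The remaining constraints (2, 3, 4, 5, 6) are satisfied.

1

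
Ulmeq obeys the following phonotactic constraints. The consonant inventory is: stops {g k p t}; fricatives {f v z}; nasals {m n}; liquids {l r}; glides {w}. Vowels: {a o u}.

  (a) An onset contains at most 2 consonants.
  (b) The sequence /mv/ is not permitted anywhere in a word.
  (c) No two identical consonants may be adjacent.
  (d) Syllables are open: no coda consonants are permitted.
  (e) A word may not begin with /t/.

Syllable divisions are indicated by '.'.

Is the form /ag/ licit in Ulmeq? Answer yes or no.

/ag/ — violates constraint (d): syllable 1 coda /g/ has 1 consonant (> 0) → illicit

no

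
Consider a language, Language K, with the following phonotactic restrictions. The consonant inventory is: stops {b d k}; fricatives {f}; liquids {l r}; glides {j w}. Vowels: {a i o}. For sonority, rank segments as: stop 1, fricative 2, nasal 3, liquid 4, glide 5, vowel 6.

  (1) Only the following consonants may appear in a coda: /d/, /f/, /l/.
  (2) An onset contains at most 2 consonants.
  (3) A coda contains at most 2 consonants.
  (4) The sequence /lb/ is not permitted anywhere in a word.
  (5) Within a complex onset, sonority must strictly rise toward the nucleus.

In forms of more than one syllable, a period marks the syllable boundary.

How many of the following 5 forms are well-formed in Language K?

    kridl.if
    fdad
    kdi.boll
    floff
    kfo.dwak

2

kridl.if — σ1 onset /kr/ (1→4 rises), coda /dl/ (2C) ok; σ2 onset /∅/, coda /f/ ok → well-formed
fdad — violates constraint 5: syllable 1 onset /fd/: /f/ (fricative, 2) → /d/ (stop, 1) does not rise → ill-formed
kdi.boll — violates constraint 5: syllable 1 onset /kd/: /k/ (stop, 1) → /d/ (stop, 1) does not rise → ill-formed
floff — σ1 onset /fl/ (2→4 rises), coda /ff/ (2C) ok → well-formed
kfo.dwak — violates constraint 1: syllable 2 coda contains /k/, which is not a licensed coda consonant → ill-formed
Well-formed: kridl.if, floff → 2.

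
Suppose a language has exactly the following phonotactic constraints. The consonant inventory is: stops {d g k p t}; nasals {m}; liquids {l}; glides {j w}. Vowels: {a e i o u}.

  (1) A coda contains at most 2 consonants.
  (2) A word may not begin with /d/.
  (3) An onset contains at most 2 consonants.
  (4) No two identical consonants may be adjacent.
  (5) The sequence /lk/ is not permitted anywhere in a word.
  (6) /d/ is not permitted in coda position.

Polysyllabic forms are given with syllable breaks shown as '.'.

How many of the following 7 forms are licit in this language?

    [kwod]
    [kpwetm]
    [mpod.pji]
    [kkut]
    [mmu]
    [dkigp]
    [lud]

0

[kwod] — violates constraint 6: syllable 1 coda contains /d/ → illicit
[kpwetm] — violates constraint 3: syllable 1 onset /kpw/ has 3 consonants (> 2) → illicit
[mpod.pji] — violates constraint 6: syllable 1 coda contains /d/ → illicit
[kkut] — violates constraint 4: adjacent identical consonants /kk/ → illicit
[mmu] — violates constraint 4: adjacent identical consonants /mm/ → illicit
[dkigp] — violates constraint 2: word begins with /d/ → illicit
[lud] — violates constraint 6: syllable 1 coda contains /d/ → illicit
No form is licit → 0.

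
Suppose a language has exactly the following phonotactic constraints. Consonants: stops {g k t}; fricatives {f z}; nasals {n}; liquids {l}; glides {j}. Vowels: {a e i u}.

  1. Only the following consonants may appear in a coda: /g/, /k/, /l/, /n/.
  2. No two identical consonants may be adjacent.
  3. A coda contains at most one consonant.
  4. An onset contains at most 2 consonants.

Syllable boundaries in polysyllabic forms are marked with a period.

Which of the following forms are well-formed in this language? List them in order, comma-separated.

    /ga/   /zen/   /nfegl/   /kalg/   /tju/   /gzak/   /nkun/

/ga/, /zen/, /tju/, /gzak/, /nkun/

/ga/ — σ1 onset /g/, coda /∅/ ok → well-formed
/zen/ — σ1 onset /z/, coda /n/ ok → well-formed
/nfegl/ — violates constraint 3: syllable 1 coda /gl/ has 2 consonants (> 1) → ill-formed
/kalg/ — violates constraint 3: syllable 1 coda /lg/ has 2 consonants (> 1) → ill-formed
/tju/ — σ1 onset /tj/ (2C), coda /∅/ ok → well-formed
/gzak/ — σ1 onset /gz/ (2C), coda /k/ ok → well-formed
/nkun/ — σ1 onset /nk/ (2C), coda /n/ ok → well-formed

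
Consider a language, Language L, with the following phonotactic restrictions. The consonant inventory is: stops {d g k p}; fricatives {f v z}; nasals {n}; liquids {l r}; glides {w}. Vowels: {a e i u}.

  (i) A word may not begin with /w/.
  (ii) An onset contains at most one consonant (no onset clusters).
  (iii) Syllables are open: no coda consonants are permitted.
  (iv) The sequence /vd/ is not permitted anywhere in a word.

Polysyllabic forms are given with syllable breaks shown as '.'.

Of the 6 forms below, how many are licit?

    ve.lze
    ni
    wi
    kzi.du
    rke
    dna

1

ve.lze — violates constraint (ii): syllable 2 onset /lz/ has 2 consonants (> 1) → illicit
ni — σ1 onset /n/, coda /∅/ ok → licit
wi — violates constraint (i): word begins with /w/ → illicit
kzi.du — violates constraint (ii): syllable 1 onset /kz/ has 2 consonants (> 1) → illicit
rke — violates constraint (ii): syllable 1 onset /rk/ has 2 consonants (> 1) → illicit
dna — violates constraint (ii): syllable 1 onset /dn/ has 2 consonants (> 1) → illicit
Licit: ni → 1.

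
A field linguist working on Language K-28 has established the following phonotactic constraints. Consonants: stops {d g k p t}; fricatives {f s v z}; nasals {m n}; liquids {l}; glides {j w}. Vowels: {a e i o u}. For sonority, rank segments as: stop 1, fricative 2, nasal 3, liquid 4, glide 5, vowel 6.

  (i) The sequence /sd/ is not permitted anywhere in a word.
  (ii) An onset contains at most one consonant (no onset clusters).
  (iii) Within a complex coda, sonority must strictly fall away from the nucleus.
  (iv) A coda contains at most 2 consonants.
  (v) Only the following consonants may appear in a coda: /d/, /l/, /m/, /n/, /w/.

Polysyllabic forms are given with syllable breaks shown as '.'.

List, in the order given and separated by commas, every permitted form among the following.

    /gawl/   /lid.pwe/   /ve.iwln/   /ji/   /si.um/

/gawl/, /ji/, /si.um/

/gawl/ — σ1 onset /g/, coda /wl/ (5→4 falls) ok → permitted
/lid.pwe/ — violates constraint (ii): syllable 2 onset /pw/ has 2 consonants (> 1) → not permitted
/ve.iwln/ — violates constraint (iv): syllable 2 coda /wln/ has 3 consonants (> 2) → not permitted
/ji/ — σ1 onset /j/, coda /∅/ ok → permitted
/si.um/ — σ1 onset /s/, coda /∅/ ok; σ2 onset /∅/, coda /m/ ok → permitted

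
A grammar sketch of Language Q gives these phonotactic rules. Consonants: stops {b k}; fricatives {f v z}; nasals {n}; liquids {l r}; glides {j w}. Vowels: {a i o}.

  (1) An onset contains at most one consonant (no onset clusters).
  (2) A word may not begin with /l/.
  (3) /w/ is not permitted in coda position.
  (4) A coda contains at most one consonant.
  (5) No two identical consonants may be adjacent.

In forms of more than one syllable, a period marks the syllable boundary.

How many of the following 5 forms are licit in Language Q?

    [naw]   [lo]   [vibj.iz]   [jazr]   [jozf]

[naw] — violates constraint 3: syllable 1 coda contains /w/ → illicit
[lo] — violates constraint 2: word begins with /l/ → illicit
[vibj.iz] — violates constraint 4: syllable 1 coda /bj/ has 2 consonants (> 1) → illicit
[jazr] — violates constraint 4: syllable 1 coda /zr/ has 2 consonants (> 1) → illicit
[jozf] — violates constraint 4: syllable 1 coda /zf/ has 2 consonants (> 1) → illicit
No form is licit → 0.

0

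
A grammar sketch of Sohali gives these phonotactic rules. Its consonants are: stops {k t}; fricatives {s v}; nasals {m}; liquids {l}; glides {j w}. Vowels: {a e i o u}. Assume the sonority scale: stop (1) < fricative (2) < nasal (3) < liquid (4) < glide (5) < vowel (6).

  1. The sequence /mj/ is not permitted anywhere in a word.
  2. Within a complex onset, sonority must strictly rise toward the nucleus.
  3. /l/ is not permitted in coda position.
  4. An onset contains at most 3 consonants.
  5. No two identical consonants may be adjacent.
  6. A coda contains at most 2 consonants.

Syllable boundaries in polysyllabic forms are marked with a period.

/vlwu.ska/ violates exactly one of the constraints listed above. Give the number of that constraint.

/vlwu.ska/: syllable 2 onset /sk/: /s/ (fricative, 2) → /k/ (stop, 1) does not rise.
This is a violation of constraint 2: "Within a complex onset, sonority must strictly rise toward the nucleus."
The remaining constraints (1, 3, 4, 5, 6) are satisfied.

2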